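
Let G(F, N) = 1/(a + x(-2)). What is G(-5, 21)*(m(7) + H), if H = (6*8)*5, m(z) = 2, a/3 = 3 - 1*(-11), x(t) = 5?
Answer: 242/47 ≈ 5.1489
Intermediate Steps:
a = 42 (a = 3*(3 - 1*(-11)) = 3*(3 + 11) = 3*14 = 42)
H = 240 (H = 48*5 = 240)
G(F, N) = 1/47 (G(F, N) = 1/(42 + 5) = 1/47)
G(-5, 21)*(m(7) + H) = (2 + 240)/47 = (1/47)*242 = 242/47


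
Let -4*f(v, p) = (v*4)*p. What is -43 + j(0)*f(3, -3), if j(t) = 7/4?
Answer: -109/4 ≈ -27.250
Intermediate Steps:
f(v, p) = -p*v (f(v, p) = -v*4*p/4 = -4*v*p/4 = -p*v)
j(t) = 7/4 (j(t) = 7*(¼) = 7/4)
-43 + j(0)*f(3, -3) = -43 + 7*(-1*(-3)*3)/4 = -43 + (7/4)*9 = -43 + 63/4 = -109/4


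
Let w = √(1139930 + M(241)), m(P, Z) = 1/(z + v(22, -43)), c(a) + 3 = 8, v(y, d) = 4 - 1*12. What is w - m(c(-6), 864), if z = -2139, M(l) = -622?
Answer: 1/2147 + 2*√284827 ≈ 1067.4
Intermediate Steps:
v(y, d) = -8 (v(y, d) = 4 - 12 = -8)
c(a) = 5 (c(a) = -3 + 8 = 5)
m(P, Z) = -1/2147 (m(P, Z) = 1/(-2139 - 8) = 1/(-2147) = -1/2147)
w = 2*√284827 (w = √(1139930 - 622) = √1139308 = 2*√284827 ≈ 1067.4)
w - m(c(-6), 864) = 2*√284827 - 1*(-1/2147) = 2*√284827 + 1/2147 = 1/2147 + 2*√284827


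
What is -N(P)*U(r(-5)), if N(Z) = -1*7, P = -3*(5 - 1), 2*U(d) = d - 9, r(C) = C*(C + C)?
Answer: 287/2 ≈ 143.50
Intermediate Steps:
r(C) = 2*C² (r(C) = C*(2*C) = 2*C²)
U(d) = -9/2 + d/2 (U(d) = (d - 9)/2 = (-9 + d)/2 = -9/2 + d/2)
P = -12 (P = -3*4 = -12)
N(Z) = -7
-N(P)*U(r(-5)) = -(-7)*(-9/2 + (2*(-5)²)/2) = -(-7)*(-9/2 + (2*25)/2) = -(-7)*(-9/2 + (½)*50) = -(-7)*(-9/2 + 25) = -(-7)*41/2 = -1*(-287/2) = 287/2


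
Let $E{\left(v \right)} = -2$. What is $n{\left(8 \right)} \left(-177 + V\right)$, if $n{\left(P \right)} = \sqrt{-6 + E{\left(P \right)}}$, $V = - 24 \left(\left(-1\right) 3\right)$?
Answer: $- 210 i \sqrt{2} \approx - 296.98 i$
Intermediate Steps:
$V = 72$ ($V = \left(-24\right) \left(-3\right) = 72$)
$n{\left(P \right)} = 2 i \sqrt{2}$ ($n{\left(P \right)} = \sqrt{-6 - 2} = \sqrt{-8} = 2 i \sqrt{2}$)
$n{\left(8 \right)} \left(-177 + V\right) = 2 i \sqrt{2} \left(-177 + 72\right) = 2 i \sqrt{2} \left(-105\right) = - 210 i \sqrt{2}$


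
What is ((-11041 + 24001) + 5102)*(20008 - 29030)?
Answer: -162955364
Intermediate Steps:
((-11041 + 24001) + 5102)*(20008 - 29030) = (12960 + 5102)*(-9022) = 18062*(-9022) = -162955364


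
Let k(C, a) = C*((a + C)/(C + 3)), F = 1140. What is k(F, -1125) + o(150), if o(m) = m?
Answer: 20950/127 ≈ 164.96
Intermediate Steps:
k(C, a) = C*(C + a)/(3 + C) (k(C, a) = C*((C + a)/(3 + C)) = C*(C + a)/(3 + C))
k(F, -1125) + o(150) = 1140*(1140 - 1125)/(3 + 1140) + 150 = 1140*15/1143 + 150 = 1140*(1/1143)*15 + 150 = 1900/127 + 150 = 20950/127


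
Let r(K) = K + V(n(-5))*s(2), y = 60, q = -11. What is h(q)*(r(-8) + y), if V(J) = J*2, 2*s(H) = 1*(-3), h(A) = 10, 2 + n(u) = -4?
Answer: 700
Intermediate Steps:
n(u) = -6 (n(u) = -2 - 4 = -6)
s(H) = -3/2 (s(H) = (1*(-3))/2 = (½)*(-3) = -3/2)
V(J) = 2*J
r(K) = 18 + K (r(K) = K + (2*(-6))*(-3/2) = K - 12*(-3/2) = K + 18 = 18 + K)
h(q)*(r(-8) + y) = 10*((18 - 8) + 60) = 10*(10 + 60) = 10*70 = 700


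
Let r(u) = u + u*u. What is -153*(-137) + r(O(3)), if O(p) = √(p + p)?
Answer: 20967 + √6 ≈ 20969.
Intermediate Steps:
O(p) = √2*√p (O(p) = √(2*p) = √2*√p)
r(u) = u + u²
-153*(-137) + r(O(3)) = -153*(-137) + (√2*√3)*(1 + √2*√3) = 20961 + √6*(1 + √6)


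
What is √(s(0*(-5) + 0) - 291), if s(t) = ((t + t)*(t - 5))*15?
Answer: I*√291 ≈ 17.059*I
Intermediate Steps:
s(t) = 30*t*(-5 + t) (s(t) = ((2*t)*(-5 + t))*15 = (2*t*(-5 + t))*15 = 30*t*(-5 + t))
√(s(0*(-5) + 0) - 291) = √(30*(0*(-5) + 0)*(-5 + (0*(-5) + 0)) - 291) = √(30*(0 + 0)*(-5 + (0 + 0)) - 291) = √(30*0*(-5 + 0) - 291) = √(30*0*(-5) - 291) = √(0 - 291) = √(-291) = I*√291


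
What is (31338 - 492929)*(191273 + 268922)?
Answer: -212421870245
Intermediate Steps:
(31338 - 492929)*(191273 + 268922) = -461591*460195 = -212421870245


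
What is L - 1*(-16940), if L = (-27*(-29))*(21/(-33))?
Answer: 180859/11 ≈ 16442.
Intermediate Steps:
L = -5481/11 (L = 783*(21*(-1/33)) = 783*(-7/11) = -5481/11 ≈ -498.27)
L - 1*(-16940) = -5481/11 - 1*(-16940) = -5481/11 + 16940 = 180859/11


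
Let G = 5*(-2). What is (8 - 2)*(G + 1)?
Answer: -54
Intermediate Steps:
G = -10
(8 - 2)*(G + 1) = (8 - 2)*(-10 + 1) = 6*(-9) = -54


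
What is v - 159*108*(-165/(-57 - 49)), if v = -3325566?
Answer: -3352296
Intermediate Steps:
v - 159*108*(-165/(-57 - 49)) = -3325566 - 159*108*(-165/(-57 - 49)) = -3325566 - 17172*(-165/(-106)) = -3325566 - 17172*(-165*(-1/106)) = -3325566 - 17172*165/106 = -3325566 - 1*26730 = -3325566 - 26730 = -3352296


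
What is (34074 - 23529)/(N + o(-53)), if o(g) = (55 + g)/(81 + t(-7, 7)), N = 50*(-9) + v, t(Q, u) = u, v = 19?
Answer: -154660/6321 ≈ -24.468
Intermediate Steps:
N = -431 (N = 50*(-9) + 19 = -450 + 19 = -431)
o(g) = 5/8 + g/88 (o(g) = (55 + g)/(81 + 7) = (55 + g)/88 = (55 + g)*(1/88) = 5/8 + g/88)
(34074 - 23529)/(N + o(-53)) = (34074 - 23529)/(-431 + (5/8 + (1/88)*(-53))) = 10545/(-431 + (5/8 - 53/88)) = 10545/(-431 + 1/44) = 10545/(-18963/44) = 10545*(-44/18963) = -154660/6321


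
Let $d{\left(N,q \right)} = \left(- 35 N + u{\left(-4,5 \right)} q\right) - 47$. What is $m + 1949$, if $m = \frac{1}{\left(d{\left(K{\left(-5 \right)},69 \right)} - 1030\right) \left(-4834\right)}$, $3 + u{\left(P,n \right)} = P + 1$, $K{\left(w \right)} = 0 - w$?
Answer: $\frac{15696162357}{8053444} \approx 1949.0$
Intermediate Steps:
$K{\left(w \right)} = - w$
$u{\left(P,n \right)} = -2 + P$ ($u{\left(P,n \right)} = -3 + \left(P + 1\right) = -3 + \left(1 + P\right) = -2 + P$)
$d{\left(N,q \right)} = -47 - 35 N - 6 q$ ($d{\left(N,q \right)} = \left(- 35 N + \left(-2 - 4\right) q\right) - 47 = \left(- 35 N - 6 q\right) - 47 = -47 - 35 N - 6 q$)
$m = \frac{1}{8053444}$ ($m = \frac{1}{\left(\left(-47 - 35 \left(\left(-1\right) \left(-5\right)\right) - 414\right) - 1030\right) \left(-4834\right)} = \frac{1}{\left(-47 - 175 - 414\right) - 1030} \left(- \frac{1}{4834}\right) = \frac{1}{-636 - 1030} \left(- \frac{1}{4834}\right) = \frac{1}{-1666} \left(- \frac{1}{4834}\right) = \left(- \frac{1}{1666}\right) \left(- \frac{1}{4834}\right) = \frac{1}{8053444} \approx 1.2417 \cdot 10^{-7}$)
$m + 1949 = \frac{1}{8053444} + 1949 = \frac{15696162357}{8053444}$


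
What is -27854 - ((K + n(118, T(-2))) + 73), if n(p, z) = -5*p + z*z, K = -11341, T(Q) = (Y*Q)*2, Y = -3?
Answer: -16140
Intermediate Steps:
T(Q) = -6*Q (T(Q) = -3*Q*2 = -6*Q)
n(p, z) = z² - 5*p (n(p, z) = -5*p + z² = z² - 5*p)
-27854 - ((K + n(118, T(-2))) + 73) = -27854 - ((-11341 + ((-6*(-2))² - 5*118)) + 73) = -27854 - ((-11341 + (12² - 590)) + 73) = -27854 - ((-11341 + (144 - 590)) + 73) = -27854 - ((-11341 - 446) + 73) = -27854 - (-11787 + 73) = -27854 - 1*(-11714) = -27854 + 11714 = -16140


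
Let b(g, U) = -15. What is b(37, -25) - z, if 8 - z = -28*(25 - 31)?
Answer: 145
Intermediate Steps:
z = -160 (z = 8 - (-28)*(25 - 31) = 8 - (-28)*(-6) = 8 - 1*168 = 8 - 168 = -160)
b(37, -25) - z = -15 - 1*(-160) = -15 + 160 = 145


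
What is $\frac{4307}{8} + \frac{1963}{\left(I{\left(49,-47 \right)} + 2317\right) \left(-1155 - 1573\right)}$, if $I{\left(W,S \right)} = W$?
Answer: $\frac{267300883}{496496} \approx 538.38$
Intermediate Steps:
$\frac{4307}{8} + \frac{1963}{\left(I{\left(49,-47 \right)} + 2317\right) \left(-1155 - 1573\right)} = \frac{4307}{8} + \frac{1963}{\left(49 + 2317\right) \left(-1155 - 1573\right)} = 4307 \cdot \frac{1}{8} + \frac{1963}{2366 \left(-2728\right)} = \frac{4307}{8} + \frac{1963}{-6454448} = \frac{4307}{8} + 1963 \left(- \frac{1}{6454448}\right) = \frac{4307}{8} - \frac{151}{496496} = \frac{267300883}{496496}$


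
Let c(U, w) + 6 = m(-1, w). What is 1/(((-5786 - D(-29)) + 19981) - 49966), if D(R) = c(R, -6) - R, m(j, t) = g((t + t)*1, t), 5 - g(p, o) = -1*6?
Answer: -1/35805 ≈ -2.7929e-5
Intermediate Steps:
g(p, o) = 11 (g(p, o) = 5 - (-1)*6 = 5 - 1*(-6) = 5 + 6 = 11)
m(j, t) = 11
c(U, w) = 5 (c(U, w) = -6 + 11 = 5)
D(R) = 5 - R
1/(((-5786 - D(-29)) + 19981) - 49966) = 1/(((-5786 - (5 - 1*(-29))) + 19981) - 49966) = 1/(((-5786 - (5 + 29)) + 19981) - 49966) = 1/(((-5786 - 1*34) + 19981) - 49966) = 1/(((-5786 - 34) + 19981) - 49966) = 1/((-5820 + 19981) - 49966) = 1/(14161 - 49966) = 1/(-35805) = -1/35805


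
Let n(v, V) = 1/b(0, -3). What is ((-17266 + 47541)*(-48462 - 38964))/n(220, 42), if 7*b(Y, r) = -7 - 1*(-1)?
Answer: 2268704700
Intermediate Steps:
b(Y, r) = -6/7 (b(Y, r) = (-7 - 1*(-1))/7 = (-7 + 1)/7 = (⅐)*(-6) = -6/7)
n(v, V) = -7/6 (n(v, V) = 1/(-6/7) = -7/6)
((-17266 + 47541)*(-48462 - 38964))/n(220, 42) = ((-17266 + 47541)*(-48462 - 38964))/(-7/6) = (30275*(-87426))*(-6/7) = -2646822150*(-6/7) = 2268704700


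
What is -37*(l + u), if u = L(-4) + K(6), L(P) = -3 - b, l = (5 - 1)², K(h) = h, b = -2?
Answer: -777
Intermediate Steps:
l = 16 (l = 4² = 16)
L(P) = -1 (L(P) = -3 - 1*(-2) = -3 + 2 = -1)
u = 5 (u = -1 + 6 = 5)
-37*(l + u) = -37*(16 + 5) = -37*21 = -777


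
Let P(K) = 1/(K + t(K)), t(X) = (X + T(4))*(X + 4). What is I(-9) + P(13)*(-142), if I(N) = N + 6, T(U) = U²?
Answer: -830/253 ≈ -3.2806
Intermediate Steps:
t(X) = (4 + X)*(16 + X) (t(X) = (X + 4²)*(X + 4) = (X + 16)*(4 + X) = (16 + X)*(4 + X) = (4 + X)*(16 + X))
P(K) = 1/(64 + K² + 21*K) (P(K) = 1/(K + (64 + K² + 20*K)) = 1/(64 + K² + 21*K))
I(N) = 6 + N
I(-9) + P(13)*(-142) = (6 - 9) - 142/(64 + 13² + 21*13) = -3 - 142/(64 + 169 + 273) = -3 - 142/506 = -3 + (1/506)*(-142) = -3 - 71/253 = -830/253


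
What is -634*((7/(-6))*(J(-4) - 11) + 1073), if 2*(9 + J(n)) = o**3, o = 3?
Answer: -4110539/6 ≈ -6.8509e+5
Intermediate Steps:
J(n) = 9/2 (J(n) = -9 + (1/2)*3**3 = -9 + (1/2)*27 = -9 + 27/2 = 9/2)
-634*((7/(-6))*(J(-4) - 11) + 1073) = -634*((7/(-6))*(9/2 - 11) + 1073) = -634*((7*(-1/6))*(-13/2) + 1073) = -634*(-7/6*(-13/2) + 1073) = -634*(91/12 + 1073) = -634*12967/12 = -4110539/6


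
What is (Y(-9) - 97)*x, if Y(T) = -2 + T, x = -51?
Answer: 5508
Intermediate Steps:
(Y(-9) - 97)*x = ((-2 - 9) - 97)*(-51) = (-11 - 97)*(-51) = -108*(-51) = 5508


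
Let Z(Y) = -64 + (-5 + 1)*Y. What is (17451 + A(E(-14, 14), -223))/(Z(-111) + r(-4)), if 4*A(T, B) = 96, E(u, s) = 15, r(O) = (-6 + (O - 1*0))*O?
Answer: 1165/28 ≈ 41.607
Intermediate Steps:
r(O) = O*(-6 + O) (r(O) = (-6 + (O + 0))*O = (-6 + O)*O = O*(-6 + O))
Z(Y) = -64 - 4*Y
A(T, B) = 24 (A(T, B) = (1/4)*96 = 24)
(17451 + A(E(-14, 14), -223))/(Z(-111) + r(-4)) = (17451 + 24)/((-64 - 4*(-111)) - 4*(-6 - 4)) = 17475/((-64 + 444) - 4*(-10)) = 17475/(380 + 40) = 17475/420 = 17475*(1/420) = 1165/28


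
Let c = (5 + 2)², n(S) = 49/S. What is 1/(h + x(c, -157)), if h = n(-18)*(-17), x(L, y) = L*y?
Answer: -18/137641 ≈ -0.00013077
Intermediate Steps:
c = 49 (c = 7² = 49)
h = 833/18 (h = (49/(-18))*(-17) = (49*(-1/18))*(-17) = -49/18*(-17) = 833/18 ≈ 46.278)
1/(h + x(c, -157)) = 1/(833/18 + 49*(-157)) = 1/(833/18 - 7693) = 1/(-137641/18) = -18/137641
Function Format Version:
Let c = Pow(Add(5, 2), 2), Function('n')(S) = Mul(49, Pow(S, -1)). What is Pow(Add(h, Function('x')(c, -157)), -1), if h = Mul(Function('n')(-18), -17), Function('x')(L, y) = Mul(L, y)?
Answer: Rational(-18, 137641) ≈ -0.00013077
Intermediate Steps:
c = 49 (c = Pow(7, 2) = 49)
h = Rational(833, 18) (h = Mul(Mul(49, Pow(-18, -1)), -17) = Mul(Mul(49, Rational(-1, 18)), -17) = Mul(Rational(-49, 18), -17) = Rational(833, 18) ≈ 46.278)
Pow(Add(h, Function('x')(c, -157)), -1) = Pow(Add(Rational(833, 18), Mul(49, -157)), -1) = Pow(Add(Rational(833, 18), -7693), -1) = Pow(Rational(-137641, 18), -1) = Rational(-18, 137641)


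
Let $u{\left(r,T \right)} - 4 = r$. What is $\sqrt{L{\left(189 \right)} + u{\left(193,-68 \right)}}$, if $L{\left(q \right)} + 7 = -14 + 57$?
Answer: $\sqrt{233} \approx 15.264$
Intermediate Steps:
$u{\left(r,T \right)} = 4 + r$
$L{\left(q \right)} = 36$ ($L{\left(q \right)} = -7 + \left(-14 + 57\right) = -7 + 43 = 36$)
$\sqrt{L{\left(189 \right)} + u{\left(193,-68 \right)}} = \sqrt{36 + \left(4 + 193\right)} = \sqrt{36 + 197} = \sqrt{233}$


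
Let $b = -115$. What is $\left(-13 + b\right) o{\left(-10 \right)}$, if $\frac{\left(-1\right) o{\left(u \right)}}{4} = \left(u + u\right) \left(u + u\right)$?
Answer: $204800$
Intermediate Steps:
$o{\left(u \right)} = - 16 u^{2}$ ($o{\left(u \right)} = - 4 \left(u + u\right) \left(u + u\right) = - 4 \cdot 2 u 2 u = - 4 \cdot 4 u^{2} = - 16 u^{2}$)
$\left(-13 + b\right) o{\left(-10 \right)} = \left(-13 - 115\right) \left(- 16 \left(-10\right)^{2}\right) = - 128 \left(\left(-16\right) 100\right) = \left(-128\right) \left(-1600\right) = 204800$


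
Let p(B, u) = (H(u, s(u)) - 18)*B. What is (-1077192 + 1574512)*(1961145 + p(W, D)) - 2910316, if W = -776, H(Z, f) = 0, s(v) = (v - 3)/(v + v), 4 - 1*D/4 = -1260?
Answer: 982260286844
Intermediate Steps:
D = 5056 (D = 16 - 4*(-1260) = 16 + 5040 = 5056)
s(v) = (-3 + v)/(2*v) (s(v) = (-3 + v)/((2*v)) = (-3 + v)*(1/(2*v)) = (-3 + v)/(2*v))
p(B, u) = -18*B (p(B, u) = (0 - 18)*B = -18*B)
(-1077192 + 1574512)*(1961145 + p(W, D)) - 2910316 = (-1077192 + 1574512)*(1961145 - 18*(-776)) - 2910316 = 497320*(1961145 + 13968) - 2910316 = 497320*1975113 - 2910316 = 982263197160 - 2910316 = 982260286844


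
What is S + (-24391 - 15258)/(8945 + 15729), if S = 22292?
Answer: 549993159/24674 ≈ 22290.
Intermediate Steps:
S + (-24391 - 15258)/(8945 + 15729) = 22292 + (-24391 - 15258)/(8945 + 15729) = 22292 - 39649/24674 = 549993159/24674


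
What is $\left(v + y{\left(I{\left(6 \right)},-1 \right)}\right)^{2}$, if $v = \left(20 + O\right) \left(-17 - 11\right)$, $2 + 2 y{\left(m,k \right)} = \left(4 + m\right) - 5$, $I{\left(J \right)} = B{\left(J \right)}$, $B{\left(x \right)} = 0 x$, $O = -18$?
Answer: $\frac{13225}{4} \approx 3306.3$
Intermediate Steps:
$B{\left(x \right)} = 0$
$I{\left(J \right)} = 0$
$y{\left(m,k \right)} = - \frac{3}{2} + \frac{m}{2}$ ($y{\left(m,k \right)} = -1 + \frac{\left(4 + m\right) - 5}{2} = -1 + \frac{-1 + m}{2} = -1 + \left(- \frac{1}{2} + \frac{m}{2}\right) = - \frac{3}{2} + \frac{m}{2}$)
$v = -56$ ($v = \left(20 - 18\right) \left(-17 - 11\right) = 2 \left(-28\right) = -56$)
$\left(v + y{\left(I{\left(6 \right)},-1 \right)}\right)^{2} = \left(-56 + \left(- \frac{3}{2} + \frac{1}{2} \cdot 0\right)\right)^{2} = \left(-56 + \left(- \frac{3}{2} + 0\right)\right)^{2} = \left(-56 - \frac{3}{2}\right)^{2} = \left(- \frac{115}{2}\right)^{2} = \frac{13225}{4}$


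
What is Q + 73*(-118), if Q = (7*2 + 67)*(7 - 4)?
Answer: -8371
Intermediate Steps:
Q = 243 (Q = (14 + 67)*3 = 81*3 = 243)
Q + 73*(-118) = 243 + 73*(-118) = 243 - 8614 = -8371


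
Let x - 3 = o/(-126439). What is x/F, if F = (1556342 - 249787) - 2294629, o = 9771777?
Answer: 1565410/20821848081 ≈ 7.5181e-5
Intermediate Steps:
x = -9392460/126439 (x = 3 + 9771777/(-126439) = 3 + 9771777*(-1/126439) = 3 - 9771777/126439 = -9392460/126439 ≈ -74.285)
F = -988074 (F = 1306555 - 2294629 = -988074)
x/F = -9392460/126439/(-988074) = -9392460/126439*(-1/988074) = 1565410/20821848081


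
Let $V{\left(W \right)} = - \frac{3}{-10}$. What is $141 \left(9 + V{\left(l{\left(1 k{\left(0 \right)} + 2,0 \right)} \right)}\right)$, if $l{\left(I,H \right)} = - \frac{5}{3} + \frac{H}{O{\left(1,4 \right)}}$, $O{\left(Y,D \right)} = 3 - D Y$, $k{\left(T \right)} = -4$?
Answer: $\frac{13113}{10} \approx 1311.3$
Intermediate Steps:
$O{\left(Y,D \right)} = 3 - D Y$
$l{\left(I,H \right)} = - \frac{5}{3} - H$ ($l{\left(I,H \right)} = - \frac{5}{3} + \frac{H}{3 - 4 \cdot 1} = \left(-5\right) \frac{1}{3} + \frac{H}{3 - 4} = - \frac{5}{3} + \frac{H}{-1} = - \frac{5}{3} + H \left(-1\right) = - \frac{5}{3} - H$)
$V{\left(W \right)} = \frac{3}{10}$ ($V{\left(W \right)} = \left(-3\right) \left(- \frac{1}{10}\right) = \frac{3}{10}$)
$141 \left(9 + V{\left(l{\left(1 k{\left(0 \right)} + 2,0 \right)} \right)}\right) = 141 \left(9 + \frac{3}{10}\right) = 141 \cdot \frac{93}{10} = \frac{13113}{10}$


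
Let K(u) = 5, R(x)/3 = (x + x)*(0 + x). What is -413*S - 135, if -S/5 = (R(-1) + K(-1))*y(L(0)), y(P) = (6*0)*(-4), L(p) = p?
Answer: -135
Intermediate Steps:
R(x) = 6*x² (R(x) = 3*((x + x)*(0 + x)) = 3*((2*x)*x) = 3*(2*x²) = 6*x²)
y(P) = 0 (y(P) = 0*(-4) = 0)
S = 0 (S = -5*(6*(-1)² + 5)*0 = -5*(6*1 + 5)*0 = -5*(6 + 5)*0 = -55*0 = -5*0 = 0)
-413*S - 135 = -413*0 - 135 = 0 - 135 = -135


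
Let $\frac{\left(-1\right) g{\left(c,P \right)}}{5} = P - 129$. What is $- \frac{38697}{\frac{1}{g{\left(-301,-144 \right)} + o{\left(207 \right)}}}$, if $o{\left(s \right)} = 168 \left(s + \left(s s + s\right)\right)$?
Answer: $-281309737653$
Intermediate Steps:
$o{\left(s \right)} = 168 s^{2} + 336 s$ ($o{\left(s \right)} = 168 \left(s + \left(s^{2} + s\right)\right) = 168 \left(s + \left(s + s^{2}\right)\right) = 168 \left(s^{2} + 2 s\right) = 168 s^{2} + 336 s$)
$g{\left(c,P \right)} = 645 - 5 P$ ($g{\left(c,P \right)} = - 5 \left(P - 129\right) = - 5 \left(-129 + P\right) = 645 - 5 P$)
$- \frac{38697}{\frac{1}{g{\left(-301,-144 \right)} + o{\left(207 \right)}}} = - \frac{38697}{\frac{1}{\left(645 - -720\right) + 168 \cdot 207 \left(2 + 207\right)}} = - \frac{38697}{\frac{1}{\left(645 + 720\right) + 168 \cdot 207 \cdot 209}} = - \frac{38697}{\frac{1}{1365 + 7268184}} = - \frac{38697}{\frac{1}{7269549}} = - 38697 \frac{1}{\frac{1}{7269549}} = \left(-38697\right) 7269549 = -281309737653$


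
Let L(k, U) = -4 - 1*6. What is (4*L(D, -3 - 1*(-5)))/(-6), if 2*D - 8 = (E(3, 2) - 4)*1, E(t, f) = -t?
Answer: 20/3 ≈ 6.6667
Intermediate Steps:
D = 1/2 (D = 4 + ((-1*3 - 4)*1)/2 = 4 + ((-3 - 4)*1)/2 = 4 + (-7*1)/2 = 4 + (1/2)*(-7) = 4 - 7/2 = 1/2 ≈ 0.50000)
L(k, U) = -10 (L(k, U) = -4 - 6 = -10)
(4*L(D, -3 - 1*(-5)))/(-6) = (4*(-10))/(-6) = -40*(-1/6) = 20/3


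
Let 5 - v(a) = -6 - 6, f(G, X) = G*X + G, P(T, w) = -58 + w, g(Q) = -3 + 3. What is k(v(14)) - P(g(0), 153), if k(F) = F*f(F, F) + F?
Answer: 5124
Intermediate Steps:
g(Q) = 0
f(G, X) = G + G*X
v(a) = 17 (v(a) = 5 - (-6 - 6) = 5 - 1*(-12) = 5 + 12 = 17)
k(F) = F + F**2*(1 + F) (k(F) = F*(F*(1 + F)) + F = F**2*(1 + F) + F = F + F**2*(1 + F))
k(v(14)) - P(g(0), 153) = 17*(1 + 17*(1 + 17)) - (-58 + 153) = 17*(1 + 17*18) - 1*95 = 17*(1 + 306) - 95 = 17*307 - 95 = 5219 - 95 = 5124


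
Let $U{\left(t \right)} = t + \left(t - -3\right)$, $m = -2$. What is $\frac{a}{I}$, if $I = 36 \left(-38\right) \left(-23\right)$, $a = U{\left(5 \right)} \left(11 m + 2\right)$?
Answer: $- \frac{65}{7866} \approx -0.0082634$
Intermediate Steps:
$U{\left(t \right)} = 3 + 2 t$ ($U{\left(t \right)} = t + \left(t + 3\right) = t + \left(3 + t\right) = 3 + 2 t$)
$a = -260$ ($a = \left(3 + 2 \cdot 5\right) \left(11 \left(-2\right) + 2\right) = \left(3 + 10\right) \left(-22 + 2\right) = 13 \left(-20\right) = -260$)
$I = 31464$ ($I = \left(-1368\right) \left(-23\right) = 31464$)
$\frac{a}{I} = - \frac{260}{31464} = \left(-260\right) \frac{1}{31464} = - \frac{65}{7866}$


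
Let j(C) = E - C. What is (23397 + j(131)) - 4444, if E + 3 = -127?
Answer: 18692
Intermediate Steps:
E = -130 (E = -3 - 127 = -130)
j(C) = -130 - C
(23397 + j(131)) - 4444 = (23397 + (-130 - 1*131)) - 4444 = (23397 + (-130 - 131)) - 4444 = (23397 - 261) - 4444 = 23136 - 4444 = 18692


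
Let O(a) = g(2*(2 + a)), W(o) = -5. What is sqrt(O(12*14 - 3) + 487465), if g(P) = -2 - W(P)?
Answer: 2*sqrt(121867) ≈ 698.19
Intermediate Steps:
g(P) = 3 (g(P) = -2 - 1*(-5) = -2 + 5 = 3)
O(a) = 3
sqrt(O(12*14 - 3) + 487465) = sqrt(3 + 487465) = sqrt(487468) = 2*sqrt(121867)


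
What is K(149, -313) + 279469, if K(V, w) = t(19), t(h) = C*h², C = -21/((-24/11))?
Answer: 2263549/8 ≈ 2.8294e+5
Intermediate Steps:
C = 77/8 (C = -21/((-24*1/11)) = -21/(-24/11) = -21*(-11/24) = 77/8 ≈ 9.6250)
t(h) = 77*h²/8
K(V, w) = 27797/8 (K(V, w) = (77/8)*19² = (77/8)*361 = 27797/8)
K(149, -313) + 279469 = 27797/8 + 279469 = 2263549/8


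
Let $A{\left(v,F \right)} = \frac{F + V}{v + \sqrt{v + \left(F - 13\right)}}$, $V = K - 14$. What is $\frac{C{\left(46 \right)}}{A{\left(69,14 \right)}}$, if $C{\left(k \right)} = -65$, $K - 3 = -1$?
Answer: $- \frac{4485}{2} - \frac{65 \sqrt{70}}{2} \approx -2514.4$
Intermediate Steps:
$K = 2$ ($K = 3 - 1 = 2$)
$V = -12$ ($V = 2 - 14 = -12$)
$A{\left(v,F \right)} = \frac{-12 + F}{v + \sqrt{-13 + F + v}}$ ($A{\left(v,F \right)} = \frac{F - 12}{v + \sqrt{v + \left(F - 13\right)}} = \frac{-12 + F}{v + \sqrt{v + \left(-13 + F\right)}} = \frac{-12 + F}{v + \sqrt{-13 + F + v}}$)
$\frac{C{\left(46 \right)}}{A{\left(69,14 \right)}} = - \frac{65}{\frac{1}{69 + \sqrt{-13 + 14 + 69}} \left(-12 + 14\right)} = - \frac{65}{\frac{1}{69 + \sqrt{70}} \cdot 2} = - \frac{65}{2 \frac{1}{69 + \sqrt{70}}} = - 65 \left(\frac{69}{2} + \frac{\sqrt{70}}{2}\right) = - \frac{4485}{2} - \frac{65 \sqrt{70}}{2}$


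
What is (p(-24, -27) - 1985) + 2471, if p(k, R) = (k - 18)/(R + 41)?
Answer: 483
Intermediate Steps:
p(k, R) = (-18 + k)/(41 + R)
(p(-24, -27) - 1985) + 2471 = ((-18 - 24)/(41 - 27) - 1985) + 2471 = (-42/14 - 1985) + 2471 = ((1/14)*(-42) - 1985) + 2471 = (-3 - 1985) + 2471 = -1988 + 2471 = 483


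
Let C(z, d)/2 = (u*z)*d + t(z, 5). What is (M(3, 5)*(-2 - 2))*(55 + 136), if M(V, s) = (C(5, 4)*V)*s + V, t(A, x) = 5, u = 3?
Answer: -1492092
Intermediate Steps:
C(z, d) = 10 + 6*d*z (C(z, d) = 2*((3*z)*d + 5) = 2*(3*d*z + 5) = 2*(5 + 3*d*z) = 10 + 6*d*z)
M(V, s) = V + 130*V*s (M(V, s) = ((10 + 6*4*5)*V)*s + V = ((10 + 120)*V)*s + V = (130*V)*s + V = 130*V*s + V = V + 130*V*s)
(M(3, 5)*(-2 - 2))*(55 + 136) = ((3*(1 + 130*5))*(-2 - 2))*(55 + 136) = ((3*(1 + 650))*(-4))*191 = ((3*651)*(-4))*191 = (1953*(-4))*191 = -7812*191 = -1492092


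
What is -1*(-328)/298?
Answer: 164/149 ≈ 1.1007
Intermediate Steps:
-1*(-328)/298 = 328*(1/298) = 164/149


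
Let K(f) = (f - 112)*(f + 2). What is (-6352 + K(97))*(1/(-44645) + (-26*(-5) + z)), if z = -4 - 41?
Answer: -29740035688/44645 ≈ -6.6615e+5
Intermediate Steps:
K(f) = (-112 + f)*(2 + f)
z = -45
(-6352 + K(97))*(1/(-44645) + (-26*(-5) + z)) = (-6352 + (-224 + 97**2 - 110*97))*(1/(-44645) + (-26*(-5) - 45)) = (-6352 + (-224 + 9409 - 10670))*(-1/44645 + (130 - 45)) = (-6352 - 1485)*(-1/44645 + 85) = -7837*3794824/44645 = -29740035688/44645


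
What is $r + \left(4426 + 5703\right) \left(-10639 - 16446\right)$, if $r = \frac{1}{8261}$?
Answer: $- \frac{2266355494864}{8261} \approx -2.7434 \cdot 10^{8}$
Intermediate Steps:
$r = \frac{1}{8261} \approx 0.00012105$
$r + \left(4426 + 5703\right) \left(-10639 - 16446\right) = \frac{1}{8261} + \left(4426 + 5703\right) \left(-10639 - 16446\right) = \frac{1}{8261} + 10129 \left(-27085\right) = \frac{1}{8261} - 274343965 = - \frac{2266355494864}{8261}$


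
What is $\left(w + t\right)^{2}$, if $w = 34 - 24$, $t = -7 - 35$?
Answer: $1024$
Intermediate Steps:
$t = -42$
$w = 10$
$\left(w + t\right)^{2} = \left(10 - 42\right)^{2} = \left(-32\right)^{2} = 1024$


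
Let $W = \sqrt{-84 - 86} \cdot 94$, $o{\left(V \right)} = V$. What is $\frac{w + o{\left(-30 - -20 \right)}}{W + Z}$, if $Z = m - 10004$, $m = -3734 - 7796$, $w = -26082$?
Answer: $\frac{140466282}{116303819} + \frac{613162 i \sqrt{170}}{116303819} \approx 1.2078 + 0.068739 i$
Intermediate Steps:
$m = -11530$ ($m = -3734 - 7796 = -11530$)
$Z = -21534$ ($Z = -11530 - 10004 = -21534$)
$W = 94 i \sqrt{170}$ ($W = \sqrt{-170} \cdot 94 = i \sqrt{170} \cdot 94 = 94 i \sqrt{170} \approx 1225.6 i$)
$\frac{w + o{\left(-30 - -20 \right)}}{W + Z} = \frac{-26082 - 10}{94 i \sqrt{170} - 21534} = \frac{-26082 + \left(-30 + 20\right)}{-21534 + 94 i \sqrt{170}} = \frac{-26082 - 10}{-21534 + 94 i \sqrt{170}} = - \frac{26092}{-21534 + 94 i \sqrt{170}}$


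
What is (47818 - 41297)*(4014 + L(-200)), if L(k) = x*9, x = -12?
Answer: 25471026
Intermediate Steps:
L(k) = -108 (L(k) = -12*9 = -108)
(47818 - 41297)*(4014 + L(-200)) = (47818 - 41297)*(4014 - 108) = 6521*3906 = 25471026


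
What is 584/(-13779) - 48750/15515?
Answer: -136157402/42756237 ≈ -3.1845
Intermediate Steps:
584/(-13779) - 48750/15515 = 584*(-1/13779) - 48750*1/15515 = -584/13779 - 9750/3103 = -136157402/42756237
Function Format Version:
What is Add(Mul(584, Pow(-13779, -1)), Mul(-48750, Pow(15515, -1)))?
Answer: Rational(-136157402, 42756237) ≈ -3.1845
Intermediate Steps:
Add(Mul(584, Pow(-13779, -1)), Mul(-48750, Pow(15515, -1))) = Add(Mul(584, Rational(-1, 13779)), Mul(-48750, Rational(1, 15515))) = Add(Rational(-584, 13779), Rational(-9750, 3103)) = Rational(-136157402, 42756237)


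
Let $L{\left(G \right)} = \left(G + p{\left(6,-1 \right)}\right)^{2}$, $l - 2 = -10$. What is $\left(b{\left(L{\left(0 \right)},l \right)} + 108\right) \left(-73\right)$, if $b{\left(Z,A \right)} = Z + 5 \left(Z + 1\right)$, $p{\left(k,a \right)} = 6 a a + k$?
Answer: $-71321$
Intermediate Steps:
$p{\left(k,a \right)} = k + 6 a^{2}$ ($p{\left(k,a \right)} = 6 a^{2} + k = k + 6 a^{2}$)
$l = -8$ ($l = 2 - 10 = -8$)
$L{\left(G \right)} = \left(12 + G\right)^{2}$ ($L{\left(G \right)} = \left(G + \left(6 + 6 \left(-1\right)^{2}\right)\right)^{2} = \left(G + \left(6 + 6 \cdot 1\right)\right)^{2} = \left(G + \left(6 + 6\right)\right)^{2} = \left(G + 12\right)^{2} = \left(12 + G\right)^{2}$)
$b{\left(Z,A \right)} = 5 + 6 Z$ ($b{\left(Z,A \right)} = Z + 5 \left(1 + Z\right) = Z + \left(5 + 5 Z\right) = 5 + 6 Z$)
$\left(b{\left(L{\left(0 \right)},l \right)} + 108\right) \left(-73\right) = \left(\left(5 + 6 \left(12 + 0\right)^{2}\right) + 108\right) \left(-73\right) = \left(\left(5 + 6 \cdot 12^{2}\right) + 108\right) \left(-73\right) = \left(\left(5 + 6 \cdot 144\right) + 108\right) \left(-73\right) = \left(\left(5 + 864\right) + 108\right) \left(-73\right) = \left(869 + 108\right) \left(-73\right) = 977 \left(-73\right) = -71321$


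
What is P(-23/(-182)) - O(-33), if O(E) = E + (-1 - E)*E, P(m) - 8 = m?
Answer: 199677/182 ≈ 1097.1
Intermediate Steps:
P(m) = 8 + m
O(E) = E + E*(-1 - E)
P(-23/(-182)) - O(-33) = (8 - 23/(-182)) - (-1)*(-33)² = (8 - 23*(-1/182)) - (-1)*1089 = (8 + 23/182) - 1*(-1089) = 1479/182 + 1089 = 199677/182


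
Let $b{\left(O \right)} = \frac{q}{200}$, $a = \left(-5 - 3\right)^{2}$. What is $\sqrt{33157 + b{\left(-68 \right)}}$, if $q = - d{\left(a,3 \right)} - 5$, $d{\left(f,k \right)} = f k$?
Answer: $\frac{\sqrt{13262406}}{20} \approx 182.09$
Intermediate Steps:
$a = 64$ ($a = \left(-8\right)^{2} = 64$)
$q = -197$ ($q = - 64 \cdot 3 - 5 = \left(-1\right) 192 - 5 = -192 - 5 = -197$)
$b{\left(O \right)} = - \frac{197}{200}$
$\sqrt{33157 + b{\left(-68 \right)}} = \sqrt{33157 - \frac{197}{200}} = \sqrt{\frac{6631203}{200}} = \frac{\sqrt{13262406}}{20}$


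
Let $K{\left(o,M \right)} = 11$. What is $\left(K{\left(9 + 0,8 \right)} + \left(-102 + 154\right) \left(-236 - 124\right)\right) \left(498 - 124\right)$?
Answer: $-6997166$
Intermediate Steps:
$\left(K{\left(9 + 0,8 \right)} + \left(-102 + 154\right) \left(-236 - 124\right)\right) \left(498 - 124\right) = \left(11 + \left(-102 + 154\right) \left(-236 - 124\right)\right) \left(498 - 124\right) = \left(11 + 52 \left(-360\right)\right) 374 = \left(11 - 18720\right) 374 = \left(-18709\right) 374 = -6997166$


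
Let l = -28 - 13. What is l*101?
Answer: -4141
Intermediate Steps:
l = -41
l*101 = -41*101 = -4141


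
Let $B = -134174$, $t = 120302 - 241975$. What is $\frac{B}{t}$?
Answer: $\frac{134174}{121673} \approx 1.1027$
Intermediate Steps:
$t = -121673$
$\frac{B}{t} = - \frac{134174}{-121673} = \left(-134174\right) \left(- \frac{1}{121673}\right) = \frac{134174}{121673}$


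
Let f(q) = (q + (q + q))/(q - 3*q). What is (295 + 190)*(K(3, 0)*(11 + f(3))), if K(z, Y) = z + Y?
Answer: 27645/2 ≈ 13823.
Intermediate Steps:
f(q) = -3/2 (f(q) = (q + 2*q)/((-2*q)) = (3*q)*(-1/(2*q)) = -3/2)
K(z, Y) = Y + z
(295 + 190)*(K(3, 0)*(11 + f(3))) = (295 + 190)*((0 + 3)*(11 - 3/2)) = 485*(3*(19/2)) = 485*(57/2) = 27645/2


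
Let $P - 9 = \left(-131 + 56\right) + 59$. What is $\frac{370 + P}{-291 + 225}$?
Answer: $- \frac{11}{2} \approx -5.5$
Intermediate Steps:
$P = -7$ ($P = 9 + \left(\left(-131 + 56\right) + 59\right) = 9 + \left(-75 + 59\right) = 9 - 16 = -7$)
$\frac{370 + P}{-291 + 225} = \frac{370 - 7}{-291 + 225} = \frac{363}{-66} = 363 \left(- \frac{1}{66}\right) = - \frac{11}{2}$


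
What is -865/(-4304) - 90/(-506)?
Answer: 412525/1088912 ≈ 0.37884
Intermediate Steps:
-865/(-4304) - 90/(-506) = -865*(-1/4304) - 90*(-1/506) = 865/4304 + 45/253 = 412525/1088912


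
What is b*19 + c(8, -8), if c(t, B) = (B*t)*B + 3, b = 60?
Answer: 1655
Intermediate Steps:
c(t, B) = 3 + t*B² (c(t, B) = t*B² + 3 = 3 + t*B²)
b*19 + c(8, -8) = 60*19 + (3 + 8*(-8)²) = 1140 + (3 + 8*64) = 1140 + (3 + 512) = 1140 + 515 = 1655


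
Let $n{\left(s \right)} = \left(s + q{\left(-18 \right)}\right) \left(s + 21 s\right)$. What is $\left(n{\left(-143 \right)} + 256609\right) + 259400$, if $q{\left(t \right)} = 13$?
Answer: $924989$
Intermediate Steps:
$n{\left(s \right)} = 22 s \left(13 + s\right)$ ($n{\left(s \right)} = \left(s + 13\right) \left(s + 21 s\right) = \left(13 + s\right) 22 s = 22 s \left(13 + s\right)$)
$\left(n{\left(-143 \right)} + 256609\right) + 259400 = \left(22 \left(-143\right) \left(13 - 143\right) + 256609\right) + 259400 = \left(22 \left(-143\right) \left(-130\right) + 256609\right) + 259400 = \left(408980 + 256609\right) + 259400 = 665589 + 259400 = 924989$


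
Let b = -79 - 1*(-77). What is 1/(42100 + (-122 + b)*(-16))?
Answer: 1/44084 ≈ 2.2684e-5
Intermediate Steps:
b = -2 (b = -79 + 77 = -2)
1/(42100 + (-122 + b)*(-16)) = 1/(42100 + (-122 - 2)*(-16)) = 1/(42100 - 124*(-16)) = 1/(42100 + 1984) = 1/44084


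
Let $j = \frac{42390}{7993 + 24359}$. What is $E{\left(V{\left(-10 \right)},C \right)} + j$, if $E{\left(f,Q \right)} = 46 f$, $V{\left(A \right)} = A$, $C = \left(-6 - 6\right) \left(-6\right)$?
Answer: $- \frac{2473255}{5392} \approx -458.69$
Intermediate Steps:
$C = 72$ ($C = \left(-12\right) \left(-6\right) = 72$)
$j = \frac{7065}{5392}$ ($j = \frac{42390}{32352} = 42390 \cdot \frac{1}{32352} = \frac{7065}{5392} \approx 1.3103$)
$E{\left(V{\left(-10 \right)},C \right)} + j = 46 \left(-10\right) + \frac{7065}{5392} = -460 + \frac{7065}{5392} = - \frac{2473255}{5392}$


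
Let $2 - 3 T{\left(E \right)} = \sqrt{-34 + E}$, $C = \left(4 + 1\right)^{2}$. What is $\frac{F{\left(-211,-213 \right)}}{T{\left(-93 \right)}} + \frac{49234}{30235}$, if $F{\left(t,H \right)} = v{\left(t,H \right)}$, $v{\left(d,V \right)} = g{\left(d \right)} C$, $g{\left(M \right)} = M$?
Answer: $\frac{- 478370407 i + 49234 \sqrt{127}}{30235 \left(\sqrt{127} + 2 i\right)} \approx -239.97 - 1361.4 i$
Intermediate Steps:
$C = 25$ ($C = 5^{2} = 25$)
$T{\left(E \right)} = \frac{2}{3} - \frac{\sqrt{-34 + E}}{3}$
$v{\left(d,V \right)} = 25 d$ ($v{\left(d,V \right)} = d 25 = 25 d$)
$F{\left(t,H \right)} = 25 t$
$\frac{F{\left(-211,-213 \right)}}{T{\left(-93 \right)}} + \frac{49234}{30235} = \frac{25 \left(-211\right)}{\frac{2}{3} - \frac{\sqrt{-34 - 93}}{3}} + \frac{49234}{30235} = - \frac{5275}{\frac{2}{3} - \frac{\sqrt{-127}}{3}} + 49234 \cdot \frac{1}{30235} = - \frac{5275}{\frac{2}{3} - \frac{i \sqrt{127}}{3}} + \frac{49234}{30235} = \frac{49234}{30235} - \frac{5275}{\frac{2}{3} - \frac{i \sqrt{127}}{3}}$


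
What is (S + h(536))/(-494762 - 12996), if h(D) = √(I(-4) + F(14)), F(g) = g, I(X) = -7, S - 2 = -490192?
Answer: 245095/253879 - √7/507758 ≈ 0.96540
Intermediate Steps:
S = -490190 (S = 2 - 490192 = -490190)
h(D) = √7 (h(D) = √(-7 + 14) = √7)
(S + h(536))/(-494762 - 12996) = (-490190 + √7)/(-494762 - 12996) = (-490190 + √7)/(-507758) = (-490190 + √7)*(-1/507758) = 245095/253879 - √7/507758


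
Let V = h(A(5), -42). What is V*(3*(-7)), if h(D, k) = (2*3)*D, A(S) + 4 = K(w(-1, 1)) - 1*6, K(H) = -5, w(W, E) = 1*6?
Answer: 1890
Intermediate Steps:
w(W, E) = 6
A(S) = -15 (A(S) = -4 + (-5 - 1*6) = -4 + (-5 - 6) = -4 - 11 = -15)
h(D, k) = 6*D
V = -90 (V = 6*(-15) = -90)
V*(3*(-7)) = -270*(-7) = -90*(-21) = 1890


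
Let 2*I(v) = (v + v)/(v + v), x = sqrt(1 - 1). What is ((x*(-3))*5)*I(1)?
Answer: 0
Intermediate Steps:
x = 0 (x = sqrt(0) = 0)
I(v) = 1/2 (I(v) = ((v + v)/(v + v))/2 = ((2*v)/((2*v)))/2 = ((2*v)*(1/(2*v)))/2 = (1/2)*1 = 1/2)
((x*(-3))*5)*I(1) = ((0*(-3))*5)*(1/2) = (0*5)*(1/2) = 0*(1/2) = 0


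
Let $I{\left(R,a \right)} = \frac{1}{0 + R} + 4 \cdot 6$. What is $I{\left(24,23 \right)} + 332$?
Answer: $\frac{8545}{24} \approx 356.04$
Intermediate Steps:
$I{\left(R,a \right)} = 24 + \frac{1}{R}$ ($I{\left(R,a \right)} = \frac{1}{R} + 24 = 24 + \frac{1}{R}$)
$I{\left(24,23 \right)} + 332 = \left(24 + \frac{1}{24}\right) + 332 = \frac{577}{24} + 332 = \frac{8545}{24}$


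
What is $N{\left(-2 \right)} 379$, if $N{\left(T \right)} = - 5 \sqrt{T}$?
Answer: $- 1895 i \sqrt{2} \approx - 2679.9 i$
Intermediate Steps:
$N{\left(-2 \right)} 379 = - 5 \sqrt{-2} \cdot 379 = - 5 i \sqrt{2} \cdot 379 = - 1895 i \sqrt{2}$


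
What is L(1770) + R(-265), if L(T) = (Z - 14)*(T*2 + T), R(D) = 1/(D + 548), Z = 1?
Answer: -19535489/283 ≈ -69030.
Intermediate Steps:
R(D) = 1/(548 + D)
L(T) = -39*T (L(T) = (1 - 14)*(T*2 + T) = -13*(2*T + T) = -39*T)
L(1770) + R(-265) = -39*1770 + 1/(548 - 265) = -69030 + 1/283 = -19535489/283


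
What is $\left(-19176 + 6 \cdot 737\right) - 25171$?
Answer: $-39925$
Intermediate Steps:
$\left(-19176 + 6 \cdot 737\right) - 25171 = \left(-19176 + 4422\right) - 25171 = -14754 - 25171 = -39925$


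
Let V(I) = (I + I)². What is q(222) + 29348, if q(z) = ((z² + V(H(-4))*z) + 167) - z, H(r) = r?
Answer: 92785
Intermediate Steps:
V(I) = 4*I² (V(I) = (2*I)² = 4*I²)
q(z) = 167 + z² + 63*z (q(z) = ((z² + (4*(-4)²)*z) + 167) - z = ((z² + (4*16)*z) + 167) - z = ((z² + 64*z) + 167) - z = (167 + z² + 64*z) - z = 167 + z² + 63*z)
q(222) + 29348 = (167 + 222² + 63*222) + 29348 = (167 + 49284 + 13986) + 29348 = 63437 + 29348 = 92785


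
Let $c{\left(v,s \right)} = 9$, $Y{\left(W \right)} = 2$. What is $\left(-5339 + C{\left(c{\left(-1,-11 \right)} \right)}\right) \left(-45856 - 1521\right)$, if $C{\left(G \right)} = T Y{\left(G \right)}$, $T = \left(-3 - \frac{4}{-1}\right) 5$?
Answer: $252472033$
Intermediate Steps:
$T = 5$ ($T = \left(-3 - -4\right) 5 = \left(-3 + 4\right) 5 = 1 \cdot 5 = 5$)
$C{\left(G \right)} = 10$ ($C{\left(G \right)} = 5 \cdot 2 = 10$)
$\left(-5339 + C{\left(c{\left(-1,-11 \right)} \right)}\right) \left(-45856 - 1521\right) = \left(-5339 + 10\right) \left(-45856 - 1521\right) = \left(-5329\right) \left(-47377\right) = 252472033$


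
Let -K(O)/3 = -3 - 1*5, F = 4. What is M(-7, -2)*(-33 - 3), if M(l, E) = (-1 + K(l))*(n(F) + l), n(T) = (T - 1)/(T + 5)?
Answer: 5520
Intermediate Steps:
n(T) = (-1 + T)/(5 + T)
K(O) = 24 (K(O) = -3*(-3 - 1*5) = -3*(-3 - 5) = -3*(-8) = 24)
M(l, E) = 23/3 + 23*l (M(l, E) = (-1 + 24)*((-1 + 4)/(5 + 4) + l) = 23*(3/9 + l) = 23*((⅑)*3 + l) = 23*(⅓ + l) = 23/3 + 23*l)
M(-7, -2)*(-33 - 3) = (23/3 + 23*(-7))*(-33 - 3) = (23/3 - 161)*(-36) = -460/3*(-36) = 5520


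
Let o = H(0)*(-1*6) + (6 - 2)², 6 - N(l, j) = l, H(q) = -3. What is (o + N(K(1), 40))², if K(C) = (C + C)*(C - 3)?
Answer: 1936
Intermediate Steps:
K(C) = 2*C*(-3 + C) (K(C) = (2*C)*(-3 + C) = 2*C*(-3 + C))
N(l, j) = 6 - l
o = 34 (o = -(-3)*6 + (6 - 2)² = -3*(-6) + 4² = 18 + 16 = 34)
(o + N(K(1), 40))² = (34 + (6 - 2*(-3 + 1)))² = (34 + (6 - 2*(-2)))² = (34 + (6 - 1*(-4)))² = (34 + (6 + 4))² = (34 + 10)² = 44² = 1936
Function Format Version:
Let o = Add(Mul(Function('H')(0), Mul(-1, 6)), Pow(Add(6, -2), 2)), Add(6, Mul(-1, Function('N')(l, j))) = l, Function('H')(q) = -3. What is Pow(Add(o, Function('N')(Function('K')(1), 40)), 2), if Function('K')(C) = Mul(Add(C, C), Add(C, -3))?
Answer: 1936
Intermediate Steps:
Function('K')(C) = Mul(2, C, Add(-3, C)) (Function('K')(C) = Mul(Mul(2, C), Add(-3, C)) = Mul(2, C, Add(-3, C)))
Function('N')(l, j) = Add(6, Mul(-1, l))
o = 34 (o = Add(Mul(-3, Mul(-1, 6)), Pow(Add(6, -2), 2)) = Add(Mul(-3, -6), Pow(4, 2)) = Add(18, 16) = 34)
Pow(Add(o, Function('N')(Function('K')(1), 40)), 2) = Pow(Add(34, Add(6, Mul(-1, Mul(2, 1, Add(-3, 1))))), 2) = Pow(Add(34, Add(6, Mul(-1, Mul(2, 1, -2)))), 2) = Pow(Add(34, Add(6, Mul(-1, -4))), 2) = Pow(Add(34, Add(6, 4)), 2) = Pow(Add(34, 10), 2) = Pow(44, 2) = 1936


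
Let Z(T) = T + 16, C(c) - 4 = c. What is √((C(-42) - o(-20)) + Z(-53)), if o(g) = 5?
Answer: 4*I*√5 ≈ 8.9443*I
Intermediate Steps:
C(c) = 4 + c
Z(T) = 16 + T
√((C(-42) - o(-20)) + Z(-53)) = √(((4 - 42) - 1*5) + (16 - 53)) = √((-38 - 5) - 37) = √(-43 - 37) = √(-80) = 4*I*√5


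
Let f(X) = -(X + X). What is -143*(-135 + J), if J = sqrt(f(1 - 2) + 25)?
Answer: 19305 - 429*sqrt(3) ≈ 18562.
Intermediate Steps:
f(X) = -2*X
J = 3*sqrt(3) (J = sqrt(-2*(1 - 2) + 25) = sqrt(-2*(-1) + 25) = sqrt(2 + 25) = sqrt(27) = 3*sqrt(3) ≈ 5.1962)
-143*(-135 + J) = -143*(-135 + 3*sqrt(3)) = 19305 - 429*sqrt(3)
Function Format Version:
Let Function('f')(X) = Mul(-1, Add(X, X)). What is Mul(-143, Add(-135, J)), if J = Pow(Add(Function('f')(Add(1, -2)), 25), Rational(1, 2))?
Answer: Add(19305, Mul(-429, Pow(3, Rational(1, 2)))) ≈ 18562.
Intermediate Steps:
Function('f')(X) = Mul(-2, X) (Function('f')(X) = Mul(-1, Mul(2, X)) = Mul(-2, X))
J = Mul(3, Pow(3, Rational(1, 2))) (J = Pow(Add(Mul(-2, Add(1, -2)), 25), Rational(1, 2)) = Pow(Add(Mul(-2, -1), 25), Rational(1, 2)) = Pow(Add(2, 25), Rational(1, 2)) = Pow(27, Rational(1, 2)) = Mul(3, Pow(3, Rational(1, 2))) ≈ 5.1962)
Mul(-143, Add(-135, J)) = Mul(-143, Add(-135, Mul(3, Pow(3, Rational(1, 2))))) = Add(19305, Mul(-429, Pow(3, Rational(1, 2))))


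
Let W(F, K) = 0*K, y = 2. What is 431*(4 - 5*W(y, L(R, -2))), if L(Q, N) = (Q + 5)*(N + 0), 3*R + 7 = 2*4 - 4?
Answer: 1724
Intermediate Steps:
R = -1 (R = -7/3 + (2*4 - 4)/3 = -7/3 + (8 - 4)/3 = -7/3 + (1/3)*4 = -7/3 + 4/3 = -1)
L(Q, N) = N*(5 + Q) (L(Q, N) = (5 + Q)*N = N*(5 + Q))
W(F, K) = 0
431*(4 - 5*W(y, L(R, -2))) = 431*(4 - 5*0) = 431*(4 + 0) = 431*4 = 1724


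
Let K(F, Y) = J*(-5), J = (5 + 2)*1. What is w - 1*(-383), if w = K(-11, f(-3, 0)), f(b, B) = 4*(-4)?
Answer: 348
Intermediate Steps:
J = 7 (J = 7*1 = 7)
f(b, B) = -16
K(F, Y) = -35 (K(F, Y) = 7*(-5) = -35)
w = -35
w - 1*(-383) = -35 - 1*(-383) = -35 + 383 = 348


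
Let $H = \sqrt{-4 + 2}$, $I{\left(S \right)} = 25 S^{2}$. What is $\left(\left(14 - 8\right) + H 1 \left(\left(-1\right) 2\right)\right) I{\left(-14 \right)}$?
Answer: $29400 - 9800 i \sqrt{2} \approx 29400.0 - 13859.0 i$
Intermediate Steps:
$H = i \sqrt{2}$ ($H = \sqrt{-2} = i \sqrt{2} \approx 1.4142 i$)
$\left(\left(14 - 8\right) + H 1 \left(\left(-1\right) 2\right)\right) I{\left(-14 \right)} = \left(\left(14 - 8\right) + i \sqrt{2} \cdot 1 \left(\left(-1\right) 2\right)\right) 25 \left(-14\right)^{2} = \left(6 + i \sqrt{2} \left(-2\right)\right) 25 \cdot 196 = \left(6 - 2 i \sqrt{2}\right) 4900 = 29400 - 9800 i \sqrt{2}$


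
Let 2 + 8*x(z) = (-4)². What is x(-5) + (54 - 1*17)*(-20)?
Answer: -2953/4 ≈ -738.25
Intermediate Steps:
x(z) = 7/4 (x(z) = -¼ + (⅛)*(-4)² = -¼ + (⅛)*16 = -¼ + 2 = 7/4)
x(-5) + (54 - 1*17)*(-20) = 7/4 + (54 - 1*17)*(-20) = 7/4 + (54 - 17)*(-20) = 7/4 + 37*(-20) = 7/4 - 740 = -2953/4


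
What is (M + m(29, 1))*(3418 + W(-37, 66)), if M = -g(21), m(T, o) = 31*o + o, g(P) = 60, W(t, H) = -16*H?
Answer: -66136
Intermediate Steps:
m(T, o) = 32*o
M = -60 (M = -1*60 = -60)
(M + m(29, 1))*(3418 + W(-37, 66)) = (-60 + 32*1)*(3418 - 16*66) = (-60 + 32)*(3418 - 1056) = -28*2362 = -66136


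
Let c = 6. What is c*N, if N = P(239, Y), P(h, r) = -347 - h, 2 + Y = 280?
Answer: -3516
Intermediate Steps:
Y = 278 (Y = -2 + 280 = 278)
N = -586 (N = -347 - 1*239 = -347 - 239 = -586)
c*N = 6*(-586) = -3516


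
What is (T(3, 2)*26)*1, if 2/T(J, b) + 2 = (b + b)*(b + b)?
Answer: 26/7 ≈ 3.7143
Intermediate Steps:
T(J, b) = 2/(-2 + 4*b**2) (T(J, b) = 2/(-2 + (b + b)*(b + b)) = 2/(-2 + (2*b)*(2*b)) = 2/(-2 + 4*b**2))
(T(3, 2)*26)*1 = (26/(-1 + 2*2**2))*1 = (26/(-1 + 2*4))*1 = (26/(-1 + 8))*1 = (26/7)*1 = 26/7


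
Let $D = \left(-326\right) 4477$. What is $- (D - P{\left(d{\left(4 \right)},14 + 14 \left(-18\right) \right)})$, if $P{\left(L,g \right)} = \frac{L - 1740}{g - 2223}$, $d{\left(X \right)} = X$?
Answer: $\frac{3591836158}{2461} \approx 1.4595 \cdot 10^{6}$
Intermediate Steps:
$P{\left(L,g \right)} = \frac{-1740 + L}{-2223 + g}$
$D = -1459502$
$- (D - P{\left(d{\left(4 \right)},14 + 14 \left(-18\right) \right)}) = - (-1459502 - \frac{-1740 + 4}{-2223 + \left(14 + 14 \left(-18\right)\right)}) = - (-1459502 - \frac{1}{-2223 + \left(14 - 252\right)} \left(-1736\right)) = - (-1459502 - \frac{1}{-2223 - 238} \left(-1736\right)) = - (-1459502 - \frac{1}{-2461} \left(-1736\right)) = - (-1459502 - \left(- \frac{1}{2461}\right) \left(-1736\right)) = - (-1459502 - \frac{1736}{2461}) = \left(-1\right) \left(- \frac{3591836158}{2461}\right) = \frac{3591836158}{2461}$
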